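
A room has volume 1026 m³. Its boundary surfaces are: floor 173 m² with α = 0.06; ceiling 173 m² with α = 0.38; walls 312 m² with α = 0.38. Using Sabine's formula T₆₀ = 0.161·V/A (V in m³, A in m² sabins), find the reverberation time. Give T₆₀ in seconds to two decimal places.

0.85 s

Summing Sᵢαᵢ: 173·0.06 + 173·0.38 + 312·0.38 = 194.68 m².
T₆₀ = 0.161·V/A = 0.161·1026/194.68 = 0.849 s.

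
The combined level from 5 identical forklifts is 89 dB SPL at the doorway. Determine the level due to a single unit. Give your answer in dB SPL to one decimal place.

82.0 dB SPL

For N identical incoherent sources L_total = L₁ + 10·log₁₀ N, so L₁ = 89 − 10·log₁₀(5) = 89 − 6.990.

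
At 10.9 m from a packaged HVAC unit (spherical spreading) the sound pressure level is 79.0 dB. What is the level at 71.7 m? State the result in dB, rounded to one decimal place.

Spherical spreading from a point source gives a 20·log₁₀(r₂/r₁) drop.
L₂ = 79.0 − 20·log₁₀(71.7/10.9) = 79.0 − 16.362 = 62.64 dB.

62.6 dB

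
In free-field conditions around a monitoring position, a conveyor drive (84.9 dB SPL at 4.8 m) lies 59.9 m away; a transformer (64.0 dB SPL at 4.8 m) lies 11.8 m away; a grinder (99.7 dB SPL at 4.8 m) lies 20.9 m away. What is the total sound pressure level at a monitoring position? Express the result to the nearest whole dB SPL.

87 dB SPL

First find each source's level at the receiver (point-source: −20·log₁₀(r/r_ref)), then combine on an intensity basis.
conveyor drive: 84.9 − 20·log₁₀(59.9/4.8) = 84.9 − 21.92 = 62.98 dB SPL.
transformer: 64.0 − 20·log₁₀(11.8/4.8) = 64.0 − 7.81 = 56.19 dB SPL.
grinder: 99.7 − 20·log₁₀(20.9/4.8) = 99.7 − 12.78 = 86.92 dB SPL.
Σ 10^(L/10) = 4.947e+08 → L_total = 10·log₁₀(4.947e+08) = 86.94 dB SPL.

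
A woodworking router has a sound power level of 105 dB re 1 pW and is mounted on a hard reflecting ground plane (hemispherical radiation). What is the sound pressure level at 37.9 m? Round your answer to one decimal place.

The power spreads over a hemisphere of area 2π·r², so L_p = L_w − 10·log₁₀(2π·r²).
2π·r² = 9025 m², 10·log₁₀ of that is 39.555 dB.
L_p = 105 − 39.555 = 65.45 dB.

65.4 dB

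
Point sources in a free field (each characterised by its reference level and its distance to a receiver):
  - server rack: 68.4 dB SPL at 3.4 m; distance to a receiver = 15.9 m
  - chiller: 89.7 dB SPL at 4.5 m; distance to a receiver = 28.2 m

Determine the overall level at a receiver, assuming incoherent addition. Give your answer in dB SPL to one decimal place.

Apply inverse-square spreading to bring every level to the receiver, then sum 10^(L/10).
server rack: 68.4 − 20·log₁₀(15.9/3.4) = 68.4 − 13.40 = 55.00 dB SPL.
chiller: 89.7 − 20·log₁₀(28.2/4.5) = 89.7 − 15.94 = 73.76 dB SPL.
Σ 10^(L/10) = 2.408e+07 → L_total = 10·log₁₀(2.408e+07) = 73.82 dB SPL.

73.8 dB SPL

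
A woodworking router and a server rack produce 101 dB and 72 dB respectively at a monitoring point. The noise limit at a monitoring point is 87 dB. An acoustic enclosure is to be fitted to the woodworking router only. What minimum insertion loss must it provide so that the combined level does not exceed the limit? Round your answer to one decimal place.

The untreated sources together contribute 10^(72/10) = 1.585e+07, i.e. 72.00 dB.
The limit corresponds to 10^(87/10) = 5.012e+08; subtracting the fixed part leaves 4.853e+08 for the woodworking router, i.e. 86.86 dB.
Required insertion loss = 101 − 86.86 = 14.14 dB.

14.1 dB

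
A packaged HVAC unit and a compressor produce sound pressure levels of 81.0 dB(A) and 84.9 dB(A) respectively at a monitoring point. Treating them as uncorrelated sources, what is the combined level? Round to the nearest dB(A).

Incoherent sources combine by intensity addition: L_total = 10·log₁₀(Σ 10^(L_i/10)).
Σ 10^(L/10) = 10^(81.0/10) + 10^(84.9/10) = 4.349e+08.
L_total = 10·log₁₀(4.349e+08) = 86.38 dB(A).

86 dB(A)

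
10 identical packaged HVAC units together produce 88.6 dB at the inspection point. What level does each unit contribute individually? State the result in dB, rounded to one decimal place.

For N identical incoherent sources L_total = L₁ + 10·log₁₀ N, so L₁ = 88.6 − 10·log₁₀(10) = 88.6 − 10.000.

78.6 dB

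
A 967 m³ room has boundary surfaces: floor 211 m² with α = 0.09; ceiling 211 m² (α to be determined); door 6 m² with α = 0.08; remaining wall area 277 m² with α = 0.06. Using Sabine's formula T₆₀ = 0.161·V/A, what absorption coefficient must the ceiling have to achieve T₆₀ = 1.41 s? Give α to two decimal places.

0.35

A = 0.161·V/T₆₀ = 0.161·967/1.41 = 110.42 m² sabins.
Absorption from the other surfaces = 211·0.09 + 6·0.08 + 277·0.06 = 36.09 m², so the ceiling must supply 74.33 m² over 211 m².
α = 74.33/211 = 0.352.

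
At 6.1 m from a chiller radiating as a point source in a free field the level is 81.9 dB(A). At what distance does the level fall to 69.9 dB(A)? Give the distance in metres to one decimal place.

Point-source spreading drops the level by 20·log₁₀(r₂/r₁); inverting, r₂/r₁ = 10^(ΔL/20).
r₂ = 6.1·10^((81.9−69.9)/20) = 6.1·10^(12.0/20) = 24.28 m.

24.3 m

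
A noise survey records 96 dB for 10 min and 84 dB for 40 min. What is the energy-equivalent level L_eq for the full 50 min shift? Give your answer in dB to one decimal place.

The energy average is taken in the linear domain: L_eq = 10·log₁₀[(Σ tᵢ·10^(Lᵢ/10))/T], T = 50 min.
Σ tᵢ·10^(Lᵢ/10) = 10·10^(96/10) + 40·10^(84/10) = 4.986e+10.
L_eq = 10·log₁₀(4.986e+10/50) = 89.99 dB.

90.0 dB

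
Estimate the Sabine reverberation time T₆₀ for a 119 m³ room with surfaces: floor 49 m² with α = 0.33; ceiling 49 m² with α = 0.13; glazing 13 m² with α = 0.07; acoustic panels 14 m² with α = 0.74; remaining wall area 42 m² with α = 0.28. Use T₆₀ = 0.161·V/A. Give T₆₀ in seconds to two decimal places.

0.42 s

Summing Sᵢαᵢ: 49·0.33 + 49·0.13 + 13·0.07 + 14·0.74 + 42·0.28 = 45.57 m².
T₆₀ = 0.161 × 119 / 45.57 = 0.420 s.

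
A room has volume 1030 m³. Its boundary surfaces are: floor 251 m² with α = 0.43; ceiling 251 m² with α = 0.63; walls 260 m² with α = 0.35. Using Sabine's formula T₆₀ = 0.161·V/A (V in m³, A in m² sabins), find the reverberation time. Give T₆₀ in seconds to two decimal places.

Summing Sᵢαᵢ: 251·0.43 + 251·0.63 + 260·0.35 = 357.06 m².
T₆₀ = 0.161 × 1030 / 357.06 = 0.464 s.

0.46 s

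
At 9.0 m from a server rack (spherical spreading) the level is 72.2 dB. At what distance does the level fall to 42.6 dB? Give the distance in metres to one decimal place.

Point-source spreading drops the level by 20·log₁₀(r₂/r₁); inverting, r₂/r₁ = 10^(ΔL/20).
r₂ = 9.0·10^((72.2−42.6)/20) = 9.0·10^(29.6/20) = 271.80 m.

271.8 m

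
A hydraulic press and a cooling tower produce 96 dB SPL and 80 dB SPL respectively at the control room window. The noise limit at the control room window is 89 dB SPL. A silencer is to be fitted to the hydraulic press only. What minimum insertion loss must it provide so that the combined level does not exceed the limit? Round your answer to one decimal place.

Fixed contribution from the other source: Σ 10^(L/10) = 10^(80/10) = 1.000e+08 (80.00 dB SPL).
The limit corresponds to 10^(89/10) = 7.943e+08; subtracting the fixed part leaves 6.943e+08 for the hydraulic press, i.e. 88.42 dB SPL.
So the hydraulic press must be reduced from 96 to 88.42 dB SPL: IL = 7.58 dB.

7.6 dB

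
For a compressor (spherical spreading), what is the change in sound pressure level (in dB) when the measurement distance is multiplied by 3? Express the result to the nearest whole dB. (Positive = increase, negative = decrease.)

With spherical spreading the level changes by −20·log₁₀(r₂/r₁).
ΔL = −20·log₁₀(3) = -9.54 dB.

-10 dB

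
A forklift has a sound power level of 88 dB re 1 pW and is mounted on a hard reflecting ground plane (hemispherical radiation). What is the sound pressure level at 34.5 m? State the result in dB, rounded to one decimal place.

L_p = L_w − 10·log₁₀(2π·r²) with r = 34.5 m.
2π·r² = 7479 m², 10·log₁₀ of that is 38.738 dB.
L_p = 88 − 38.738 = 49.26 dB.

49.3 dB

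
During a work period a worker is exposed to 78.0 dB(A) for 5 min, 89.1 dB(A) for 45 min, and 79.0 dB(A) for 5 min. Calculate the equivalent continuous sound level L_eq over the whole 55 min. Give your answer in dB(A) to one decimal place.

The energy average is taken in the linear domain: L_eq = 10·log₁₀[(Σ tᵢ·10^(Lᵢ/10))/T], T = 55 min.
Σ tᵢ·10^(Lᵢ/10) = 5·10^(78.0/10) + 45·10^(89.1/10) + 5·10^(79.0/10) = 3.729e+10.
L_eq = 10·log₁₀(3.729e+10/55) = 88.31 dB(A).

88.3 dB(A)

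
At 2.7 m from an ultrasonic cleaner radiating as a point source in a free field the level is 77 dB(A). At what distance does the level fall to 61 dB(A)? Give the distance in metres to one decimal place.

17.0 m

The 16.0 dB drop corresponds to a distance ratio of 10^(16.0/20) for a point source.
r₂ = 2.7·10^((77−61)/20) = 2.7·10^(16.0/20) = 17.04 m.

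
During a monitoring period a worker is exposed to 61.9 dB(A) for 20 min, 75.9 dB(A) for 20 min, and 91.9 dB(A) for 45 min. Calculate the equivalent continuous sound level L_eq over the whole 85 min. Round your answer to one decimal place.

The energy average is taken in the linear domain: L_eq = 10·log₁₀[(Σ tᵢ·10^(Lᵢ/10))/T], T = 85 min.
Σ tᵢ·10^(Lᵢ/10) = 20·10^(61.9/10) + 20·10^(75.9/10) + 45·10^(91.9/10) = 7.051e+10.
L_eq = 10·log₁₀(7.051e+10/85) = 89.19 dB(A).

89.2 dB(A)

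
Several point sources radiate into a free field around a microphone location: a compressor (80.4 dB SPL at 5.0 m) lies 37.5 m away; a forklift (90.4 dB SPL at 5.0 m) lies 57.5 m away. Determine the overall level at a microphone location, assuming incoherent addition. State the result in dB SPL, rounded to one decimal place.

70.1 dB SPL

Propagate each source to the receiver with L = L_ref − 20·log₁₀(r/r_ref), then add intensities.
compressor: 80.4 − 20·log₁₀(37.5/5.0) = 80.4 − 17.50 = 62.90 dB SPL.
forklift: 90.4 − 20·log₁₀(57.5/5.0) = 90.4 − 21.21 = 69.19 dB SPL.
Σ 10^(L/10) = 1.024e+07 → L_total = 10·log₁₀(1.024e+07) = 70.10 dB SPL.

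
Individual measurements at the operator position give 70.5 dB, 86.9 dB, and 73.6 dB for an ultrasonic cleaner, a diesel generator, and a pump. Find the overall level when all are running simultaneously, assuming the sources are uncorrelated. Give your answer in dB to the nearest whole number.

87 dB

For uncorrelated sources the intensities add, so convert each level to linear form, sum, and take 10·log₁₀ of the total.
Σ 10^(L/10) = 10^(70.5/10) + 10^(86.9/10) + 10^(73.6/10) = 5.239e+08.
L_total = 10·log₁₀(5.239e+08) = 87.19 dB.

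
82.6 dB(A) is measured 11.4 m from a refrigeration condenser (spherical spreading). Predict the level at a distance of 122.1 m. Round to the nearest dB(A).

Point-source attenuation: ΔL = 20·log₁₀(r₂/r₁) = 20·log₁₀(122.1/11.4) = 20.596 dB.
L₂ = 82.6 − 20·log₁₀(122.1/11.4) = 82.6 − 20.596 = 62.00 dB(A).

62 dB(A)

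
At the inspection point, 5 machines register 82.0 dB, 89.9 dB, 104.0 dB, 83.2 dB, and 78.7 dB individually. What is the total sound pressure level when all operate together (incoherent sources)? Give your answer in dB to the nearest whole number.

Incoherent sources combine by intensity addition: L_total = 10·log₁₀(Σ 10^(L_i/10)).
Σ 10^(L/10) = 10^(82.0/10) + 10^(89.9/10) + 10^(104.0/10) + 10^(83.2/10) + 10^(78.7/10) = 2.654e+10.
L_total = 10·log₁₀(2.654e+10) = 104.24 dB.

104 dB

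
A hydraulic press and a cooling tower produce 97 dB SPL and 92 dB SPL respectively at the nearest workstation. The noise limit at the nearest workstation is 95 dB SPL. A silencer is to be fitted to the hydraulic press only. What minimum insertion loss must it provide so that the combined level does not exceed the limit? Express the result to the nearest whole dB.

Everything except the hydraulic press sums to 10^(92/10) = 1.585e+09 in linear terms, 92.00 dB SPL.
The limit corresponds to 10^(95/10) = 3.162e+09; subtracting the fixed part leaves 1.577e+09 for the hydraulic press, i.e. 91.98 dB SPL.
So the hydraulic press must be reduced from 97 to 91.98 dB SPL: IL = 5.02 dB.

5 dB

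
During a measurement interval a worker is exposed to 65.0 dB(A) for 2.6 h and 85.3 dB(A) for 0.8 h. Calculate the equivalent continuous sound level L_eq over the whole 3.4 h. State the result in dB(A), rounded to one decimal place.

Weight each interval's intensity by its duration and average over T = 3.4 h:
Σ tᵢ·10^(Lᵢ/10) = 2.6·10^(65.0/10) + 0.8·10^(85.3/10) = 2.793e+08.
L_eq = 10·log₁₀(2.793e+08/3.4) = 79.15 dB(A).

79.1 dB(A)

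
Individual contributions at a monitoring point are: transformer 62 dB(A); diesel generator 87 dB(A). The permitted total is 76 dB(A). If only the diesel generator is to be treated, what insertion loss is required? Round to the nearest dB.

Everything except the diesel generator sums to 10^(62/10) = 1.585e+06 in linear terms, 62.00 dB(A).
To meet 76 dB(A) overall, the treated diesel generator may contribute at most 10^(76/10) − 1.585e+06 = 3.823e+07, i.e. 75.82 dB(A).
Required insertion loss = 87 − 75.82 = 11.18 dB.

11 dB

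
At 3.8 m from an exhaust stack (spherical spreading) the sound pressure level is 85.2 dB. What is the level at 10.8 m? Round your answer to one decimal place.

76.1 dB

Point-source attenuation: ΔL = 20·log₁₀(r₂/r₁) = 20·log₁₀(10.8/3.8) = 9.073 dB.
L₂ = 85.2 − 20·log₁₀(10.8/3.8) = 85.2 − 9.073 = 76.13 dB.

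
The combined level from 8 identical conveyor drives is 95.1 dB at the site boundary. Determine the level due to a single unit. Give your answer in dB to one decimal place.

86.1 dB

For N identical incoherent sources L_total = L₁ + 10·log₁₀ N, so L₁ = 95.1 − 10·log₁₀(8) = 95.1 − 9.031.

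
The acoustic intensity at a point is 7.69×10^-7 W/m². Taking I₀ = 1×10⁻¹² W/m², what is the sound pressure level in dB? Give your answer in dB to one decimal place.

L = 10·log₁₀(I/I₀) = 10·log₁₀(7.69×10^-7/10⁻¹²) = 10·log₁₀(7.69×10^5).
L = 10·(0.8859 + 5) = 58.86 dB.

58.9 dB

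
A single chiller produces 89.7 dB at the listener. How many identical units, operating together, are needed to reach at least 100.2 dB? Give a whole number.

The shortfall is 100.2 − 89.7 = 10.5 dB, and N units add 10·log₁₀ N, so need 10·log₁₀ N ≥ 10.5.
N ≥ 10^(10.5/10) = 11.220, so N = 12.

12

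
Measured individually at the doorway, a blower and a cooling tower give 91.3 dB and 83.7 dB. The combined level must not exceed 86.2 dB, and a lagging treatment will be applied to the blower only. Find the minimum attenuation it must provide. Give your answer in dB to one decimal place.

8.7 dB

Fixed contribution from the other source: Σ 10^(L/10) = 10^(83.7/10) = 2.344e+08 (83.70 dB).
To meet 86.2 dB overall, the treated blower may contribute at most 10^(86.2/10) − 2.344e+08 = 1.824e+08, i.e. 82.61 dB.
Required insertion loss = 91.3 − 82.61 = 8.69 dB.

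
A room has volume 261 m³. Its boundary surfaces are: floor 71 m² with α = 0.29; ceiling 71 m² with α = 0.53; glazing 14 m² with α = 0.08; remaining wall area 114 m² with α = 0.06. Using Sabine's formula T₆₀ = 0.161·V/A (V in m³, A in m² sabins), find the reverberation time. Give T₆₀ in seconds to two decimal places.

0.63 s

Summing Sᵢαᵢ: 71·0.29 + 71·0.53 + 14·0.08 + 114·0.06 = 66.18 m².
T₆₀ = 0.161·V/A = 0.161·261/66.18 = 0.635 s.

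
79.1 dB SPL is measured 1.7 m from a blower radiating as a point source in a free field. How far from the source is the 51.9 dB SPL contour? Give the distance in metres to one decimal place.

38.9 m

The 27.2 dB drop corresponds to a distance ratio of 10^(27.2/20) for a point source.
r₂ = 1.7·10^((79.1−51.9)/20) = 1.7·10^(27.2/20) = 38.94 m.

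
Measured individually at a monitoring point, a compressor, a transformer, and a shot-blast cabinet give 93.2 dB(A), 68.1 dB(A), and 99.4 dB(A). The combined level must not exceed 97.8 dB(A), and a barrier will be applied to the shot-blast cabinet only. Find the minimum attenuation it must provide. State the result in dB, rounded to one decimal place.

3.5 dB

Fixed contribution from the other sources: Σ 10^(L/10) = 10^(93.2/10) + 10^(68.1/10) = 2.096e+09 (93.21 dB(A)).
The limit corresponds to 10^(97.8/10) = 6.026e+09; subtracting the fixed part leaves 3.930e+09 for the shot-blast cabinet, i.e. 95.94 dB(A).
So the shot-blast cabinet must be reduced from 99.4 to 95.94 dB(A): IL = 3.46 dB.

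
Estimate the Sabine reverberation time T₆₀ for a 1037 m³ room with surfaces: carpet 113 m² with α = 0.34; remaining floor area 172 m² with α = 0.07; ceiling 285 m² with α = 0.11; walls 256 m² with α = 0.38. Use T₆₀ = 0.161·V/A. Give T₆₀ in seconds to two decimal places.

Summing Sᵢαᵢ: 113·0.34 + 172·0.07 + 285·0.11 + 256·0.38 = 179.09 m².
T₆₀ = 0.161 × 1037 / 179.09 = 0.932 s.

0.93 s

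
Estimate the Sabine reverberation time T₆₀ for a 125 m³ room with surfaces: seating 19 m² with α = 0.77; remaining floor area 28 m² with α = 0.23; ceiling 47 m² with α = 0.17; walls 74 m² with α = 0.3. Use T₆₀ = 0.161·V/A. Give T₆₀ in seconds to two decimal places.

Summing Sᵢαᵢ: 19·0.77 + 28·0.23 + 47·0.17 + 74·0.3 = 51.26 m².
T₆₀ = 0.161 × 125 / 51.26 = 0.393 s.

0.39 s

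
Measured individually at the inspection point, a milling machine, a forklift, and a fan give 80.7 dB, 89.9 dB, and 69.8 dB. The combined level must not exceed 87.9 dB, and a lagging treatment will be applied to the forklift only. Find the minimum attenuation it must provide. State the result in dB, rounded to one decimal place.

Everything except the forklift sums to 10^(80.7/10) + 10^(69.8/10) = 1.270e+08 in linear terms, 81.04 dB.
To meet 87.9 dB overall, the treated forklift may contribute at most 10^(87.9/10) − 1.270e+08 = 4.896e+08, i.e. 86.90 dB.
So the forklift must be reduced from 89.9 to 86.90 dB: IL = 3.00 dB.

3.0 dB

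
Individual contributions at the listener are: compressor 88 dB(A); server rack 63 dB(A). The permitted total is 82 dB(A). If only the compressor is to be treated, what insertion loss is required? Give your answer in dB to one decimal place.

6.1 dB

Everything except the compressor sums to 10^(63/10) = 1.995e+06 in linear terms, 63.00 dB(A).
To meet 82 dB(A) overall, the treated compressor may contribute at most 10^(82/10) − 1.995e+06 = 1.565e+08, i.e. 81.94 dB(A).
Required insertion loss = 88 − 81.94 = 6.06 dB.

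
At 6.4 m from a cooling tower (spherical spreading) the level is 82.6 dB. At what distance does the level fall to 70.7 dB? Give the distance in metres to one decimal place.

The 11.9 dB drop corresponds to a distance ratio of 10^(11.9/20) for a point source.
r₂ = 6.4·10^((82.6−70.7)/20) = 6.4·10^(11.9/20) = 25.19 m.

25.2 m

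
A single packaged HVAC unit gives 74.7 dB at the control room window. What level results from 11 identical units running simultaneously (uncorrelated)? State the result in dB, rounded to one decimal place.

L_total = L₁ + 10·log₁₀ N for N identical incoherent sources.
L_total = 74.7 + 10·log₁₀(11) = 74.7 + 10.414 = 85.11 dB.

85.1 dB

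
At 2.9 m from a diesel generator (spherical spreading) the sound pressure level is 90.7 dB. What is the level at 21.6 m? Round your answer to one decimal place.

73.3 dB

For a point source, L₂ = L₁ − 20·log₁₀(r₂/r₁).
L₂ = 90.7 − 20·log₁₀(21.6/2.9) = 90.7 − 17.441 = 73.26 dB.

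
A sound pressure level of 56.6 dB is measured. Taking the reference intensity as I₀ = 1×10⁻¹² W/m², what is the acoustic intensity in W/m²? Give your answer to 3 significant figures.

I = I₀·10^(L/10) = 10⁻¹² × 10^(56.6/10) = 10^(-6.340).

4.57e-07 W/m²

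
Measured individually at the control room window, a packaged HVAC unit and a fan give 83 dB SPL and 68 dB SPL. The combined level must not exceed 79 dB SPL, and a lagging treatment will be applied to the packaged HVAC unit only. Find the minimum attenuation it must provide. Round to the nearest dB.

4 dB

Fixed contribution from the other source: Σ 10^(L/10) = 10^(68/10) = 6.310e+06 (68.00 dB SPL).
The limit corresponds to 10^(79/10) = 7.943e+07; subtracting the fixed part leaves 7.312e+07 for the packaged HVAC unit, i.e. 78.64 dB SPL.
Required insertion loss = 83 − 78.64 = 4.36 dB.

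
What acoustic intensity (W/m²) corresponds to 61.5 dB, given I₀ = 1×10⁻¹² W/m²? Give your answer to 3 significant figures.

1.41e-06 W/m²

I/I₀ = 10^(61.5/10) = 1.413e+06, so I = 1.413e+06 × 10⁻¹² W/m².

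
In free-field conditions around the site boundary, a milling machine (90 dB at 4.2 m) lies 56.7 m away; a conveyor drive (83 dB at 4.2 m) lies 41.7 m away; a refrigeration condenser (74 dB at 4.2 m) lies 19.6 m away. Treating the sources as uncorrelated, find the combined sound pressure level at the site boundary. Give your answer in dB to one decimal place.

Propagate each source to the receiver with L = L_ref − 20·log₁₀(r/r_ref), then add intensities.
milling machine: 90 − 20·log₁₀(56.7/4.2) = 90 − 22.61 = 67.39 dB.
conveyor drive: 83 − 20·log₁₀(41.7/4.2) = 83 − 19.94 = 63.06 dB.
refrigeration condenser: 74 − 20·log₁₀(19.6/4.2) = 74 − 13.38 = 60.62 dB.
Σ 10^(L/10) = 8.664e+06 → L_total = 10·log₁₀(8.664e+06) = 69.38 dB.

69.4 dB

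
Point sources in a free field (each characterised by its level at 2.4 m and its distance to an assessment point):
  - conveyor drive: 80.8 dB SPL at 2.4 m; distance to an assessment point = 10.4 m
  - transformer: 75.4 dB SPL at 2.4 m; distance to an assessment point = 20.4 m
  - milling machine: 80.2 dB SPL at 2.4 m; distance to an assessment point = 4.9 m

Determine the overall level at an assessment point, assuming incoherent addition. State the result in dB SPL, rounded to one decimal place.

75.1 dB SPL

Propagate each source to the receiver with L = L_ref − 20·log₁₀(r/r_ref), then add intensities.
conveyor drive: 80.8 − 20·log₁₀(10.4/2.4) = 80.8 − 12.74 = 68.06 dB SPL.
transformer: 75.4 − 20·log₁₀(20.4/2.4) = 75.4 − 18.59 = 56.81 dB SPL.
milling machine: 80.2 − 20·log₁₀(4.9/2.4) = 80.2 − 6.20 = 74.00 dB SPL.
Σ 10^(L/10) = 3.200e+07 → L_total = 10·log₁₀(3.200e+07) = 75.05 dB SPL.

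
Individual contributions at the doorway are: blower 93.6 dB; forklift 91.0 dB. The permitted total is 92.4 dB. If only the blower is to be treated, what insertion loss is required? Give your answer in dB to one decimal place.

Fixed contribution from the other source: Σ 10^(L/10) = 10^(91.0/10) = 1.259e+09 (91.00 dB).
To meet 92.4 dB overall, the treated blower may contribute at most 10^(92.4/10) − 1.259e+09 = 4.789e+08, i.e. 86.80 dB.
Required insertion loss = 93.6 − 86.80 = 6.80 dB.

6.8 dB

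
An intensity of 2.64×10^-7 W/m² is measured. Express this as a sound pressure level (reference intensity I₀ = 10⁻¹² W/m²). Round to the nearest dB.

L = 10·log₁₀(I/I₀) = 10·log₁₀(2.64×10^-7/10⁻¹²) = 10·log₁₀(2.64×10^5).
L = 10·(0.4216 + 5) = 54.22 dB.

54 dB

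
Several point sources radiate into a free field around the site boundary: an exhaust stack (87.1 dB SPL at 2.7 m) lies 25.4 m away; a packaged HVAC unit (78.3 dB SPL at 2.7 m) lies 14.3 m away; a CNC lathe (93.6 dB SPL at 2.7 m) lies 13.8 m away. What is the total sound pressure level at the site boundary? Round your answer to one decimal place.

First find each source's level at the receiver (point-source: −20·log₁₀(r/r_ref)), then combine on an intensity basis.
exhaust stack: 87.1 − 20·log₁₀(25.4/2.7) = 87.1 − 19.47 = 67.63 dB SPL.
packaged HVAC unit: 78.3 − 20·log₁₀(14.3/2.7) = 78.3 − 14.48 = 63.82 dB SPL.
CNC lathe: 93.6 − 20·log₁₀(13.8/2.7) = 93.6 − 14.17 = 79.43 dB SPL.
Σ 10^(L/10) = 9.590e+07 → L_total = 10·log₁₀(9.590e+07) = 79.82 dB SPL.

79.8 dB SPL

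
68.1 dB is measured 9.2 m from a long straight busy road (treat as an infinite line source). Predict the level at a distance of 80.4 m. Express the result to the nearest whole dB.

For a line source, L₂ = L₁ − 10·log₁₀(r₂/r₁).
L₂ = 68.1 − 10·log₁₀(80.4/9.2) = 68.1 − 9.415 = 58.69 dB.

59 dB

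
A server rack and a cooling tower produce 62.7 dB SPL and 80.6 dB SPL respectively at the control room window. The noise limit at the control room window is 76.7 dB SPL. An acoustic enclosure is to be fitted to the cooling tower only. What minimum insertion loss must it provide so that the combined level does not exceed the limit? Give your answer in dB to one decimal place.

4.1 dB

The untreated sources together contribute 10^(62.7/10) = 1.862e+06, i.e. 62.70 dB SPL.
The limit corresponds to 10^(76.7/10) = 4.677e+07; subtracting the fixed part leaves 4.491e+07 for the cooling tower, i.e. 76.52 dB SPL.
Required insertion loss = 80.6 − 76.52 = 4.08 dB.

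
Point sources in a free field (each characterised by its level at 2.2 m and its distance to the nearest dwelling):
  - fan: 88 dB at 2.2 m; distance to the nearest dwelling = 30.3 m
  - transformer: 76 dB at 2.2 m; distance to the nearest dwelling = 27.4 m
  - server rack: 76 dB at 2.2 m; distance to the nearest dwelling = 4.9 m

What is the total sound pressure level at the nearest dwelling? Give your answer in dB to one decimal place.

70.6 dB

First find each source's level at the receiver (point-source: −20·log₁₀(r/r_ref)), then combine on an intensity basis.
fan: 88 − 20·log₁₀(30.3/2.2) = 88 − 22.78 = 65.22 dB.
transformer: 76 − 20·log₁₀(27.4/2.2) = 76 − 21.91 = 54.09 dB.
server rack: 76 − 20·log₁₀(4.9/2.2) = 76 − 6.96 = 69.04 dB.
Σ 10^(L/10) = 1.161e+07 → L_total = 10·log₁₀(1.161e+07) = 70.65 dB.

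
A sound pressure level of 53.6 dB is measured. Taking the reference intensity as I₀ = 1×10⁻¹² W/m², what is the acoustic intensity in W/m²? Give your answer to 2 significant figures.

2.3e-07 W/m²

L = 10·log₁₀(I/I₀) ⇒ I = I₀·10^(L/10) = 10⁻¹² × 10^5.36.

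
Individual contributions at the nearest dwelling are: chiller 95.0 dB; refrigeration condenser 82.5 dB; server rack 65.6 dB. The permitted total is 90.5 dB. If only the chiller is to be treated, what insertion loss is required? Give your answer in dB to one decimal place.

5.3 dB

The untreated sources together contribute 10^(82.5/10) + 10^(65.6/10) = 1.815e+08, i.e. 82.59 dB.
The limit corresponds to 10^(90.5/10) = 1.122e+09; subtracting the fixed part leaves 9.406e+08 for the chiller, i.e. 89.73 dB.
So the chiller must be reduced from 95.0 to 89.73 dB: IL = 5.27 dB.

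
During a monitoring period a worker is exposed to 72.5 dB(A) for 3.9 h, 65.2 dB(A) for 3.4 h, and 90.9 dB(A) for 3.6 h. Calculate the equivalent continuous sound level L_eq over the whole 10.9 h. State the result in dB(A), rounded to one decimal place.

86.2 dB(A)

The energy average is taken in the linear domain: L_eq = 10·log₁₀[(Σ tᵢ·10^(Lᵢ/10))/T], T = 10.9 h.
Σ tᵢ·10^(Lᵢ/10) = 3.9·10^(72.5/10) + 3.4·10^(65.2/10) + 3.6·10^(90.9/10) = 4.510e+09.
L_eq = 10·log₁₀(4.510e+09/10.9) = 86.17 dB(A).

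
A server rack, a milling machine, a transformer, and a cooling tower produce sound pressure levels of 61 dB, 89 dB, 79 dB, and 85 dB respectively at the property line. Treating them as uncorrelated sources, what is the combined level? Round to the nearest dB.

91 dB

Incoherent sources combine by intensity addition: L_total = 10·log₁₀(Σ 10^(L_i/10)).
Σ 10^(L/10) = 10^(61/10) + 10^(89/10) + 10^(79/10) + 10^(85/10) = 1.191e+09.
L_total = 10·log₁₀(1.191e+09) = 90.76 dB.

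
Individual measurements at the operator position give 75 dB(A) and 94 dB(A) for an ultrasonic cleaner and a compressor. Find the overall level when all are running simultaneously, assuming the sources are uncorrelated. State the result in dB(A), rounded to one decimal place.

Incoherent sources combine by intensity addition: L_total = 10·log₁₀(Σ 10^(L_i/10)).
Σ 10^(L/10) = 10^(75/10) + 10^(94/10) = 2.544e+09.
L_total = 10·log₁₀(2.544e+09) = 94.05 dB(A).

94.1 dB(A)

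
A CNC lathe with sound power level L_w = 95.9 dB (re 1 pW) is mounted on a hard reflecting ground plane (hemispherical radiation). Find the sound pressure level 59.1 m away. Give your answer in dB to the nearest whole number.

52 dB

Free-field hemispherical radiation: L_p = L_w − 10·log₁₀(2π·r²), r = 59.1 m.
2π·r² = 2.195e+04 m², 10·log₁₀ of that is 43.414 dB.
L_p = 95.9 − 43.414 = 52.49 dB.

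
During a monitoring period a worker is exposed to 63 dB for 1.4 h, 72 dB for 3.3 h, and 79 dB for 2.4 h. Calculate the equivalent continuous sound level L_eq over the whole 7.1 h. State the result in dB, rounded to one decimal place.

75.4 dB

The energy average is taken in the linear domain: L_eq = 10·log₁₀[(Σ tᵢ·10^(Lᵢ/10))/T], T = 7.1 h.
Σ tᵢ·10^(Lᵢ/10) = 1.4·10^(63/10) + 3.3·10^(72/10) + 2.4·10^(79/10) = 2.457e+08.
L_eq = 10·log₁₀(2.457e+08/7.1) = 75.39 dB.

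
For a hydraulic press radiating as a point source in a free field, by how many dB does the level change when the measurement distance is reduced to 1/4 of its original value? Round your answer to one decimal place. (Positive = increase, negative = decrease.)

+12.0 dB

A point source loses 6 dB per doubling of distance; generally ΔL = −20·log₁₀(r₂/r₁).
ΔL = −20·log₁₀(0.25) = +12.04 dB.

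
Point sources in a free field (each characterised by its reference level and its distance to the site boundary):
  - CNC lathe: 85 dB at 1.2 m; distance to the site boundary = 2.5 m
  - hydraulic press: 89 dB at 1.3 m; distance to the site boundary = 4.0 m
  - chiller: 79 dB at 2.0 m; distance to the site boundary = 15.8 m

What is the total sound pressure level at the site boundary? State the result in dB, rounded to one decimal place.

Propagate each source to the receiver with L = L_ref − 20·log₁₀(r/r_ref), then add intensities.
CNC lathe: 85 − 20·log₁₀(2.5/1.2) = 85 − 6.38 = 78.62 dB.
hydraulic press: 89 − 20·log₁₀(4.0/1.3) = 89 − 9.76 = 79.24 dB.
chiller: 79 − 20·log₁₀(15.8/2.0) = 79 − 17.95 = 61.05 dB.
Σ 10^(L/10) = 1.580e+08 → L_total = 10·log₁₀(1.580e+08) = 81.99 dB.

82.0 dB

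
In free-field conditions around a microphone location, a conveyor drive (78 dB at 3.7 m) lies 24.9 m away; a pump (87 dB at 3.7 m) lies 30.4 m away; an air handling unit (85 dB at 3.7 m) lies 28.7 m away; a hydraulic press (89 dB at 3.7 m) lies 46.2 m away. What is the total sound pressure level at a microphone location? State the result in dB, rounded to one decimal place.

Propagate each source to the receiver with L = L_ref − 20·log₁₀(r/r_ref), then add intensities.
conveyor drive: 78 − 20·log₁₀(24.9/3.7) = 78 − 16.56 = 61.44 dB.
pump: 87 − 20·log₁₀(30.4/3.7) = 87 − 18.29 = 68.71 dB.
air handling unit: 85 − 20·log₁₀(28.7/3.7) = 85 − 17.79 = 67.21 dB.
hydraulic press: 89 − 20·log₁₀(46.2/3.7) = 89 − 21.93 = 67.07 dB.
Σ 10^(L/10) = 1.917e+07 → L_total = 10·log₁₀(1.917e+07) = 72.83 dB.

72.8 dB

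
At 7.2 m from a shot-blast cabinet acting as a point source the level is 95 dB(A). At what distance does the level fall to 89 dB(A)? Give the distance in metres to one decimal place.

The 6.0 dB drop corresponds to a distance ratio of 10^(6.0/20) for a point source.
r₂ = 7.2·10^((95−89)/20) = 7.2·10^(6.0/20) = 14.37 m.

14.4 m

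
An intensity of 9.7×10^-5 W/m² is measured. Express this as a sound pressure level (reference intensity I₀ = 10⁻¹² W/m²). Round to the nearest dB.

80 dB

I/I₀ = 9.7×10^-5/10⁻¹² = 9.7×10^7, and L = 10·log₁₀(I/I₀).
L = 10·(0.9868 + 7) = 79.87 dB.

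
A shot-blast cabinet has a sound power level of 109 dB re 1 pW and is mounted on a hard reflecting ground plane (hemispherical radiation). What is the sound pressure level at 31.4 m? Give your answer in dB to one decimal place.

71.1 dB

Free-field hemispherical radiation: L_p = L_w − 10·log₁₀(2π·r²), r = 31.4 m.
2π·r² = 6195 m², 10·log₁₀ of that is 37.920 dB.
L_p = 109 − 37.920 = 71.08 dB.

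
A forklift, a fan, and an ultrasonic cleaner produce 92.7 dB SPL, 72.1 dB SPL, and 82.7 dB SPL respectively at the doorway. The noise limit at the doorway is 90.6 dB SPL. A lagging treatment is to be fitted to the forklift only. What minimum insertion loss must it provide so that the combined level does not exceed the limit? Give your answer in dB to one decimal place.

Everything except the forklift sums to 10^(72.1/10) + 10^(82.7/10) = 2.024e+08 in linear terms, 83.06 dB SPL.
The limit corresponds to 10^(90.6/10) = 1.148e+09; subtracting the fixed part leaves 9.457e+08 for the forklift, i.e. 89.76 dB SPL.
Required insertion loss = 92.7 − 89.76 = 2.94 dB.

2.9 dB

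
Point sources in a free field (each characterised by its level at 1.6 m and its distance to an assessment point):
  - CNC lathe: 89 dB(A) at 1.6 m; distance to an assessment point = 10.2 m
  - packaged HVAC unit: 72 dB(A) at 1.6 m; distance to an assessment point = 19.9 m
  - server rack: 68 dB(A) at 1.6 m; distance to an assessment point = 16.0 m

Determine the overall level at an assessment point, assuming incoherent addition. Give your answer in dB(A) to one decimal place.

72.9 dB(A)

First find each source's level at the receiver (point-source: −20·log₁₀(r/r_ref)), then combine on an intensity basis.
CNC lathe: 89 − 20·log₁₀(10.2/1.6) = 89 − 16.09 = 72.91 dB(A).
packaged HVAC unit: 72 − 20·log₁₀(19.9/1.6) = 72 − 21.89 = 50.11 dB(A).
server rack: 68 − 20·log₁₀(16.0/1.6) = 68 − 20.00 = 48.00 dB(A).
Σ 10^(L/10) = 1.971e+07 → L_total = 10·log₁₀(1.971e+07) = 72.95 dB(A).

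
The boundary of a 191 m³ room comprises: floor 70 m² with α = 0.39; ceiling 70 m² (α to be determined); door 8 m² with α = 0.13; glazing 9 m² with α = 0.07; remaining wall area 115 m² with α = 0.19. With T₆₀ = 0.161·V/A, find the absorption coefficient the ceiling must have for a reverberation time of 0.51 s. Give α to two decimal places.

Required total absorption A = 0.161·191/0.51 = 60.30 m².
Absorption from the other surfaces = 70·0.39 + 8·0.13 + 9·0.07 + 115·0.19 = 50.82 m², so the ceiling must supply 9.48 m² over 70 m².
α = 9.48/70 = 0.135.

0.14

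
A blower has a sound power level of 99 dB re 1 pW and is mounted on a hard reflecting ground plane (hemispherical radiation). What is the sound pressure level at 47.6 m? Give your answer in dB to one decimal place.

Free-field hemispherical radiation: L_p = L_w − 10·log₁₀(2π·r²), r = 47.6 m.
2π·r² = 1.424e+04 m², 10·log₁₀ of that is 41.534 dB.
L_p = 99 − 41.534 = 57.47 dB.

57.5 dB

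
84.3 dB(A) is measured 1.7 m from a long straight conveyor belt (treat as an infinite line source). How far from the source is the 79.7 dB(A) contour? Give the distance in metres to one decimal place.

For a line source L₁ − L₂ = 10·log₁₀(r₂/r₁), so r₂ = r₁·10^((L₁−L₂)/10).
r₂ = 1.7·10^((84.3−79.7)/10) = 1.7·10^(4.6/10) = 4.90 m.

4.9 m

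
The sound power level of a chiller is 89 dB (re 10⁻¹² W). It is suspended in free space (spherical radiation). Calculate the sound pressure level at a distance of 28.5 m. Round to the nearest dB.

L_p = L_w − 10·log₁₀(4π·r²) with r = 28.5 m.
4π·r² = 1.021e+04 m², 10·log₁₀ of that is 40.089 dB.
L_p = 89 − 40.089 = 48.91 dB.

49 dB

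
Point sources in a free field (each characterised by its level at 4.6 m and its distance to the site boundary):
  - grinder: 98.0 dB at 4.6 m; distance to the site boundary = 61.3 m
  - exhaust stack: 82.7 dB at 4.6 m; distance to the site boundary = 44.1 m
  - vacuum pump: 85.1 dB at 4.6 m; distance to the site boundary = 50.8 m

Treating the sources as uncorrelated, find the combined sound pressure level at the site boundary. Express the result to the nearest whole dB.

76 dB

Apply inverse-square spreading to bring every level to the receiver, then sum 10^(L/10).
grinder: 98.0 − 20·log₁₀(61.3/4.6) = 98.0 − 22.49 = 75.51 dB.
exhaust stack: 82.7 − 20·log₁₀(44.1/4.6) = 82.7 − 19.63 = 63.07 dB.
vacuum pump: 85.1 − 20·log₁₀(50.8/4.6) = 85.1 − 20.86 = 64.24 dB.
Σ 10^(L/10) = 4.021e+07 → L_total = 10·log₁₀(4.021e+07) = 76.04 dB.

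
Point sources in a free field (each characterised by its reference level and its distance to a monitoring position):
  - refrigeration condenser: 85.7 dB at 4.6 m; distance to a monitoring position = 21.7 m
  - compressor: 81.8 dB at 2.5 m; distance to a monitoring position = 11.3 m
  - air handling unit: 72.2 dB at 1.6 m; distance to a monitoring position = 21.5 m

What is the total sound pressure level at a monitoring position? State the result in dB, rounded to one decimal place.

First find each source's level at the receiver (point-source: −20·log₁₀(r/r_ref)), then combine on an intensity basis.
refrigeration condenser: 85.7 − 20·log₁₀(21.7/4.6) = 85.7 − 13.47 = 72.23 dB.
compressor: 81.8 − 20·log₁₀(11.3/2.5) = 81.8 − 13.10 = 68.70 dB.
air handling unit: 72.2 − 20·log₁₀(21.5/1.6) = 72.2 − 22.57 = 49.63 dB.
Σ 10^(L/10) = 2.420e+07 → L_total = 10·log₁₀(2.420e+07) = 73.84 dB.

73.8 dB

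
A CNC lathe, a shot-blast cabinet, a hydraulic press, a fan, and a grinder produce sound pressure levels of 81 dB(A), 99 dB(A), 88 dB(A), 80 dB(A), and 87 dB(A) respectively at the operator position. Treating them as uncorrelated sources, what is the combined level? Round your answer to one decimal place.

For uncorrelated sources the intensities add, so convert each level to linear form, sum, and take 10·log₁₀ of the total.
Σ 10^(L/10) = 10^(81/10) + 10^(99/10) + 10^(88/10) + 10^(80/10) + 10^(87/10) = 9.301e+09.
L_total = 10·log₁₀(9.301e+09) = 99.69 dB(A).

99.7 dB(A)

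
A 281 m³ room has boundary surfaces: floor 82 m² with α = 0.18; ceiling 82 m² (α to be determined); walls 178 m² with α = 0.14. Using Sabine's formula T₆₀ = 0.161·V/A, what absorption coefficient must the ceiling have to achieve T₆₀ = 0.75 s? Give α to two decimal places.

Required total absorption A = 0.161·281/0.75 = 60.32 m².
Absorption from the other surfaces = 82·0.18 + 178·0.14 = 39.68 m², so the ceiling must supply 20.64 m² over 82 m².
α = 20.64/82 = 0.252.

0.25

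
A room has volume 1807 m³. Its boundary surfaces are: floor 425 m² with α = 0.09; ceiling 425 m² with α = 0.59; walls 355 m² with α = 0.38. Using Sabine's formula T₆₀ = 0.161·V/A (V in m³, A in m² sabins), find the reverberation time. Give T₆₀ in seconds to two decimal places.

Summing Sᵢαᵢ: 425·0.09 + 425·0.59 + 355·0.38 = 423.90 m².
T₆₀ = 0.161 × 1807 / 423.90 = 0.686 s.

0.69 s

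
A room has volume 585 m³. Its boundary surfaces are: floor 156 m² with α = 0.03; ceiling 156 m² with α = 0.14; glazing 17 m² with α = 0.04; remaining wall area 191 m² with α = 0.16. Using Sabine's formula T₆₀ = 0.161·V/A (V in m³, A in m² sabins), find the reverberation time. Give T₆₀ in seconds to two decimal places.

A = Σ Sᵢαᵢ = 156·0.03 + 156·0.14 + 17·0.04 + 191·0.16 = 57.76 m².
T₆₀ = 0.161·V/A = 0.161·585/57.76 = 1.631 s.

1.63 s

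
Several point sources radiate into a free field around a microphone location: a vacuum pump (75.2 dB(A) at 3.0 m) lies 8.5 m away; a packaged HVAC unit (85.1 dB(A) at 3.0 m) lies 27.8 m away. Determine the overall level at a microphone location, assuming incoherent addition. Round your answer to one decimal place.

69.0 dB(A)

First find each source's level at the receiver (point-source: −20·log₁₀(r/r_ref)), then combine on an intensity basis.
vacuum pump: 75.2 − 20·log₁₀(8.5/3.0) = 75.2 − 9.05 = 66.15 dB(A).
packaged HVAC unit: 85.1 − 20·log₁₀(27.8/3.0) = 85.1 − 19.34 = 65.76 dB(A).
Σ 10^(L/10) = 7.893e+06 → L_total = 10·log₁₀(7.893e+06) = 68.97 dB(A).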